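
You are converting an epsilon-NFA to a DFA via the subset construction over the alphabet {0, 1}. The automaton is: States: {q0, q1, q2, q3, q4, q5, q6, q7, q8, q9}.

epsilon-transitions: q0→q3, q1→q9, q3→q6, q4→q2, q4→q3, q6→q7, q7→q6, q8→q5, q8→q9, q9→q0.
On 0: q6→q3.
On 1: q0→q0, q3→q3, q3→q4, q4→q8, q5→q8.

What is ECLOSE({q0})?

Start with {q0}.
From q0 via epsilon: add q3.
From q3 via epsilon: add q6.
From q6 via epsilon: add q7.
No new states can be added; the closed set is {q0, q3, q6, q7}.

{q0, q3, q6, q7}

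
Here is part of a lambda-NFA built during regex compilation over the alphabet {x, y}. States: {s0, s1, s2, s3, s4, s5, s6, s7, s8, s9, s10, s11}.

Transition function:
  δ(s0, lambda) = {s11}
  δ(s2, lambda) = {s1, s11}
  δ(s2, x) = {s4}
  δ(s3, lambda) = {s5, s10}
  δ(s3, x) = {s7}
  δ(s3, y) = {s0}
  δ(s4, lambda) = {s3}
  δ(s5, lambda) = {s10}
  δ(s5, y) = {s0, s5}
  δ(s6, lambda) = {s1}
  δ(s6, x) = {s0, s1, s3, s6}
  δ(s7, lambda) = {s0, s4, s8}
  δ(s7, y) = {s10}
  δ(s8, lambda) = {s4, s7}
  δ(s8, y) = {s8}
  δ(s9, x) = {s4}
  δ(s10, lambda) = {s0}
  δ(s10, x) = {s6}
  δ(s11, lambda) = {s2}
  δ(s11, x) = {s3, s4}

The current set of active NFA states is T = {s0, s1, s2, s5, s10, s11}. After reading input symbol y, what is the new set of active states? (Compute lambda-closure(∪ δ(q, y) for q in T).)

{s0, s1, s2, s5, s10, s11}

s5 on y → {s0, s5}.
No y-transition from s0, s1, s2, s10, s11.
Union after reading y: {s0, s5}.
Now take the lambda-closure:
From s0 via lambda: add s11.
From s5 via lambda: add s10.
From s11 via lambda: add s2.
From s2 via lambda: add s1.
No new states can be added; the closed set is {s0, s1, s2, s5, s10, s11}.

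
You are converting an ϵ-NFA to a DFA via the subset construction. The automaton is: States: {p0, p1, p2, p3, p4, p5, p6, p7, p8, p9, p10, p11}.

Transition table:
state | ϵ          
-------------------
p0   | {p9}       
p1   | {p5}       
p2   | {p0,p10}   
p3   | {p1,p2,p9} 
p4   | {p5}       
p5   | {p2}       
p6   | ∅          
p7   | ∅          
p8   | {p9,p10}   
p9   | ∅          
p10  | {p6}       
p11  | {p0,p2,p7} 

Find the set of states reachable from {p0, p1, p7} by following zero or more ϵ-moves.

Start with {p0, p1, p7}.
From p0 via ϵ: add p9.
From p1 via ϵ: add p5.
From p5 via ϵ: add p2.
From p2 via ϵ: add p10.
From p10 via ϵ: add p6.
No new states can be added; the closed set is {p0, p1, p2, p5, p6, p7, p9, p10}.

{p0, p1, p2, p5, p6, p7, p9, p10}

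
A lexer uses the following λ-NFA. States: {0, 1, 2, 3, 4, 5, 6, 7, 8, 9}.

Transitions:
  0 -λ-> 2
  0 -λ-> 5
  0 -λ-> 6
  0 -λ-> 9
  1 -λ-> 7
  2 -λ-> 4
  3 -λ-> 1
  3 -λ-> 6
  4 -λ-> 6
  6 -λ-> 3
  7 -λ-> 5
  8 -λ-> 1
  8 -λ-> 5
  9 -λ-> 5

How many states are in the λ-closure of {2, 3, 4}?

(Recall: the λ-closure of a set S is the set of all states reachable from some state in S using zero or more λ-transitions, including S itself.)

7

Start with {2, 3, 4}.
From 3 via λ: add 1, 6.
From 1 via λ: add 7.
From 7 via λ: add 5.
λ-closure = {1, 2, 3, 4, 5, 6, 7}, which has 7 states.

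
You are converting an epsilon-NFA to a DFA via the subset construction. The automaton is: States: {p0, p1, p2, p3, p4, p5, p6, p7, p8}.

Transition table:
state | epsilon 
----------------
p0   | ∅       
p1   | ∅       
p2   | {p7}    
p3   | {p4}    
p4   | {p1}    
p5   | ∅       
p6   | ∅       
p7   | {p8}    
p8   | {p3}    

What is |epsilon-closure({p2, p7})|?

6

Start with {p2, p7}.
From p7 via epsilon: add p8.
From p8 via epsilon: add p3.
From p3 via epsilon: add p4.
From p4 via epsilon: add p1.
epsilon-closure = {p1, p2, p3, p4, p7, p8}, which has 6 states.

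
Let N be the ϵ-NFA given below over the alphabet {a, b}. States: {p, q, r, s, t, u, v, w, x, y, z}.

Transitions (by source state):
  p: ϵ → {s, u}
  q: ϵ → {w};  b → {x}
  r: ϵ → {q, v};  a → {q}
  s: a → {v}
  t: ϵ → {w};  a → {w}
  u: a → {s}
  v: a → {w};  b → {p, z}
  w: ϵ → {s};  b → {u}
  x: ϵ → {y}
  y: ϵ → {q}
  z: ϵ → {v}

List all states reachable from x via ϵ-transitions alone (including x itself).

Start with {x}.
From x via ϵ: add y.
From y via ϵ: add q.
From q via ϵ: add w.
From w via ϵ: add s.
No new states can be added; the closed set is {q, s, w, x, y}.

{q, s, w, x, y}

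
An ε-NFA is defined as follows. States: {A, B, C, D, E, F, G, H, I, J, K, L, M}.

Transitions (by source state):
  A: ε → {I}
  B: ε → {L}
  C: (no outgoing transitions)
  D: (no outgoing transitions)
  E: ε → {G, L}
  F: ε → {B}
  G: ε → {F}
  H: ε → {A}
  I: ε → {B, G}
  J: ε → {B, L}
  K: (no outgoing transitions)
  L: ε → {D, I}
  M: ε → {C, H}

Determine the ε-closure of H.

{A, B, D, F, G, H, I, L}

Start with {H}.
From H via ε: add A.
From A via ε: add I.
From I via ε: add B, G.
From B via ε: add L.
From G via ε: add F.
From L via ε: add D.
No new states can be added; the closed set is {A, B, D, F, G, H, I, L}.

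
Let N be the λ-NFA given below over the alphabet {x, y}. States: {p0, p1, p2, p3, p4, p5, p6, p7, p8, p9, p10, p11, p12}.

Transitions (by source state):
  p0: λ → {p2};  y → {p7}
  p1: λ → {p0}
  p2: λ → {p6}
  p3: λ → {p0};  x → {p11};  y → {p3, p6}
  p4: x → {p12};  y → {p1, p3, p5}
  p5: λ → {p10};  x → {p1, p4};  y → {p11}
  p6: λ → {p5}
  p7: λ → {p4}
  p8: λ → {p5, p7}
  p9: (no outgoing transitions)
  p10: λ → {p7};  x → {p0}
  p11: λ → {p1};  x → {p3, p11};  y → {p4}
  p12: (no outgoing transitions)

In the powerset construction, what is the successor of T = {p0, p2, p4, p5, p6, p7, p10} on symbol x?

{p0, p1, p2, p4, p5, p6, p7, p10, p12}

p4 on x → {p12}.
p5 on x → {p1, p4}.
p10 on x → {p0}.
No x-transition from p0, p2, p6, p7.
Union after reading x: {p0, p1, p4, p12}.
Now take the λ-closure:
From p0 via λ: add p2.
From p2 via λ: add p6.
From p6 via λ: add p5.
From p5 via λ: add p10.
From p10 via λ: add p7.
No new states can be added; the closed set is {p0, p1, p2, p4, p5, p6, p7, p10, p12}.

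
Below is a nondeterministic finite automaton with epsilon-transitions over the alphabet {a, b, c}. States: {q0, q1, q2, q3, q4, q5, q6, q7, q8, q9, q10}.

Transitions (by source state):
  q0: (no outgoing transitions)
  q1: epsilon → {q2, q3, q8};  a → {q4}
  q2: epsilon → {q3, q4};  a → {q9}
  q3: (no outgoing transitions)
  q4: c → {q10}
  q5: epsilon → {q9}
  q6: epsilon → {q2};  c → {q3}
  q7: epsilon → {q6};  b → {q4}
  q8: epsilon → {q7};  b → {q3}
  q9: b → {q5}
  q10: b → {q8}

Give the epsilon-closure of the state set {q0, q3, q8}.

Start with {q0, q3, q8}.
From q8 via epsilon: add q7.
From q7 via epsilon: add q6.
From q6 via epsilon: add q2.
From q2 via epsilon: add q4.
No new states can be added; the closed set is {q0, q2, q3, q4, q6, q7, q8}.

{q0, q2, q3, q4, q6, q7, q8}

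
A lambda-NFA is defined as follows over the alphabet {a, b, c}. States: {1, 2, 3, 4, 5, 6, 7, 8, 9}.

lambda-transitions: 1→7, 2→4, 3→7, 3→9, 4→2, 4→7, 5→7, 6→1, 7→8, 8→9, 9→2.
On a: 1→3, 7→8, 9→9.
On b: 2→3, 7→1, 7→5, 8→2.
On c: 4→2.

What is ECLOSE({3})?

{2, 3, 4, 7, 8, 9}

Start with {3}.
From 3 via lambda: add 7, 9.
From 7 via lambda: add 8.
From 9 via lambda: add 2.
From 2 via lambda: add 4.
No new states can be added; the closed set is {2, 3, 4, 7, 8, 9}.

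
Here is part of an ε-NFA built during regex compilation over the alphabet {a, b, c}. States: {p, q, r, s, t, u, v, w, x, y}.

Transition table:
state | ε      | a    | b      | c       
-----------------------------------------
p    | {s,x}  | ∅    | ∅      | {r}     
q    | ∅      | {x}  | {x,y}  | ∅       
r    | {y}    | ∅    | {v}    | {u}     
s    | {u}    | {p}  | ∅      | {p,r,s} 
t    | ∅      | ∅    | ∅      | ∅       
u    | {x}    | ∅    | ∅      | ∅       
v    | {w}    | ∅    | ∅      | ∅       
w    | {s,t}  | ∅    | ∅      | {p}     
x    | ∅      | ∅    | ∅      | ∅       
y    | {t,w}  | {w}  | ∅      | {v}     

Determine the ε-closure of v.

Start with {v}.
From v via ε: add w.
From w via ε: add s, t.
From s via ε: add u.
From u via ε: add x.
No new states can be added; the closed set is {s, t, u, v, w, x}.

{s, t, u, v, w, x}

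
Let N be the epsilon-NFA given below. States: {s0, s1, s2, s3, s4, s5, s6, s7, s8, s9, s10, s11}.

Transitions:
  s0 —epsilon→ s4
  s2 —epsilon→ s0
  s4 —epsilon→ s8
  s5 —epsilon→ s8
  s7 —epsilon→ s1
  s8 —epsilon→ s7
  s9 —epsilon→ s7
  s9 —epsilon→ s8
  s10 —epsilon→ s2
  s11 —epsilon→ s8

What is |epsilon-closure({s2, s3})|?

Start with {s2, s3}.
From s2 via epsilon: add s0.
From s0 via epsilon: add s4.
From s4 via epsilon: add s8.
From s8 via epsilon: add s7.
From s7 via epsilon: add s1.
epsilon-closure = {s0, s1, s2, s3, s4, s7, s8}, which has 7 states.

7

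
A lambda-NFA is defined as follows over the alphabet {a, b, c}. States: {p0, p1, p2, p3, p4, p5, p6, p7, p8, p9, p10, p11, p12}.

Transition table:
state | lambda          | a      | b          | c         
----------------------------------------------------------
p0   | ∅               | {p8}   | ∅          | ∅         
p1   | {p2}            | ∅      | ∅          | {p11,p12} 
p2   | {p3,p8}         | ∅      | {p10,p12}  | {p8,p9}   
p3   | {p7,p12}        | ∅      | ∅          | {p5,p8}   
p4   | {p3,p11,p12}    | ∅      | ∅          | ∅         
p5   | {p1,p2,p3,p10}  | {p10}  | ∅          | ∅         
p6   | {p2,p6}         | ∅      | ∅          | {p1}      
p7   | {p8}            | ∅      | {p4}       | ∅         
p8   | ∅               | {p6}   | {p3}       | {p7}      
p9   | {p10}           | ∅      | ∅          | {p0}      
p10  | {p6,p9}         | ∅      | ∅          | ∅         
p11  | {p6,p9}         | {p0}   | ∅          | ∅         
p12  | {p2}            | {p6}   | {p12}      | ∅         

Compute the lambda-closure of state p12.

Start with {p12}.
From p12 via lambda: add p2.
From p2 via lambda: add p3, p8.
From p3 via lambda: add p7.
No new states can be added; the closed set is {p2, p3, p7, p8, p12}.

{p2, p3, p7, p8, p12}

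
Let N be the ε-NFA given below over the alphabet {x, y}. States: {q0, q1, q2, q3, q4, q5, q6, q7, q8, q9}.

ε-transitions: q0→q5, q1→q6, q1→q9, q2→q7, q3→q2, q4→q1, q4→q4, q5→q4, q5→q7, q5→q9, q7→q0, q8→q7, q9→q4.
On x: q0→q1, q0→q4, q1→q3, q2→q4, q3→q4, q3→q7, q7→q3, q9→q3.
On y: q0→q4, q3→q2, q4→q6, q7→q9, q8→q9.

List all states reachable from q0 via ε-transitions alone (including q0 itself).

Start with {q0}.
From q0 via ε: add q5.
From q5 via ε: add q4, q7, q9.
From q4 via ε: add q1.
From q1 via ε: add q6.
No new states can be added; the closed set is {q0, q1, q4, q5, q6, q7, q9}.

{q0, q1, q4, q5, q6, q7, q9}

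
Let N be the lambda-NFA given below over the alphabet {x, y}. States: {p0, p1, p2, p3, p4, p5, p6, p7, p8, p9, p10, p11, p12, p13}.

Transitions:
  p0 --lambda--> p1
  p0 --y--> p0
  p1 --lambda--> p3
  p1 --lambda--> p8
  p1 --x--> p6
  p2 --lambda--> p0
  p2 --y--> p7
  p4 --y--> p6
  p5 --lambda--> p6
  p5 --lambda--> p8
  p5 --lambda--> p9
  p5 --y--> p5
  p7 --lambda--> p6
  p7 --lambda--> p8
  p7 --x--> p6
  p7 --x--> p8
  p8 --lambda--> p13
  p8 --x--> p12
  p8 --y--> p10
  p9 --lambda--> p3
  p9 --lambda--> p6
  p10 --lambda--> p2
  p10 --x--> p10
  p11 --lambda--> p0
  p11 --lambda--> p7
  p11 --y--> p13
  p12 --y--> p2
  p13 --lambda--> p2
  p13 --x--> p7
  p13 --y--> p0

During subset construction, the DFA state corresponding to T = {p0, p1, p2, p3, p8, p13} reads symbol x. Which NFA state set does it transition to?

{p0, p1, p2, p3, p6, p7, p8, p12, p13}

p1 on x → {p6}.
p8 on x → {p12}.
p13 on x → {p7}.
No x-transition from p0, p2, p3.
Union after reading x: {p6, p7, p12}.
Now take the lambda-closure:
From p7 via lambda: add p8.
From p8 via lambda: add p13.
From p13 via lambda: add p2.
From p2 via lambda: add p0.
From p0 via lambda: add p1.
From p1 via lambda: add p3.
No new states can be added; the closed set is {p0, p1, p2, p3, p6, p7, p8, p12, p13}.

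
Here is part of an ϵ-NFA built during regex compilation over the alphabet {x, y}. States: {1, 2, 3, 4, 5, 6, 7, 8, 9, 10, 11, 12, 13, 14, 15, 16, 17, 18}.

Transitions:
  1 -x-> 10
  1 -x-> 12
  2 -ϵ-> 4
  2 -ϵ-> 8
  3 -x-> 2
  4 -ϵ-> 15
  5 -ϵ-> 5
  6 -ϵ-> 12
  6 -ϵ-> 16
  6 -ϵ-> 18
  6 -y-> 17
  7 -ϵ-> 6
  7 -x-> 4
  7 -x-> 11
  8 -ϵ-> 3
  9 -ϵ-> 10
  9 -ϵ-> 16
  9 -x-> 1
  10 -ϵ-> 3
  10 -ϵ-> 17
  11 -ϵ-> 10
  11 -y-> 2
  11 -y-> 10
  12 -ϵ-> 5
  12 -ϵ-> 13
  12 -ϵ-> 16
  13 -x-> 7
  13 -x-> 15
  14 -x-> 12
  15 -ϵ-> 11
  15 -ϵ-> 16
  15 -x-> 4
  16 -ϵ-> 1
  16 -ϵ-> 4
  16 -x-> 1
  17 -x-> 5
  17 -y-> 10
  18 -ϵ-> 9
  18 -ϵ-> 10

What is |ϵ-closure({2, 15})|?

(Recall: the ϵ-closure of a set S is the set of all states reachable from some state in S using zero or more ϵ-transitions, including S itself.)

Start with {2, 15}.
From 2 via ϵ: add 4, 8.
From 15 via ϵ: add 11, 16.
From 8 via ϵ: add 3.
From 11 via ϵ: add 10.
From 16 via ϵ: add 1.
From 10 via ϵ: add 17.
ϵ-closure = {1, 2, 3, 4, 8, 10, 11, 15, 16, 17}, which has 10 states.

10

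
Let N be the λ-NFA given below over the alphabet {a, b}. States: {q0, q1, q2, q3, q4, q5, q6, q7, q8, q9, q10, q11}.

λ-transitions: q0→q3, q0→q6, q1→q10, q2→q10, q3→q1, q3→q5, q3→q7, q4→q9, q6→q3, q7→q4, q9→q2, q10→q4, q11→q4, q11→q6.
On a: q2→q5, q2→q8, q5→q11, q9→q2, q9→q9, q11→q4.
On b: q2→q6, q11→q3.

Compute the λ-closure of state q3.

{q1, q2, q3, q4, q5, q7, q9, q10}

Start with {q3}.
From q3 via λ: add q1, q5, q7.
From q1 via λ: add q10.
From q7 via λ: add q4.
From q4 via λ: add q9.
From q9 via λ: add q2.
No new states can be added; the closed set is {q1, q2, q3, q4, q5, q7, q9, q10}.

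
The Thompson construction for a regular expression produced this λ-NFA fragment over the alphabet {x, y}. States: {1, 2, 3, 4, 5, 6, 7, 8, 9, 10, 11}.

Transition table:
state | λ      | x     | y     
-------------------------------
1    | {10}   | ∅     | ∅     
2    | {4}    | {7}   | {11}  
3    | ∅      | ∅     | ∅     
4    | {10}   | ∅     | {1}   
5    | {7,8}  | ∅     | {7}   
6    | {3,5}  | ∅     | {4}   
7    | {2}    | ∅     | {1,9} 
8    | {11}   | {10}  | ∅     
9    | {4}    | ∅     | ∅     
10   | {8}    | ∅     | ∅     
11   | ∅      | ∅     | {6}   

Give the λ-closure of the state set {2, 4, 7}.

Start with {2, 4, 7}.
From 4 via λ: add 10.
From 10 via λ: add 8.
From 8 via λ: add 11.
No new states can be added; the closed set is {2, 4, 7, 8, 10, 11}.

{2, 4, 7, 8, 10, 11}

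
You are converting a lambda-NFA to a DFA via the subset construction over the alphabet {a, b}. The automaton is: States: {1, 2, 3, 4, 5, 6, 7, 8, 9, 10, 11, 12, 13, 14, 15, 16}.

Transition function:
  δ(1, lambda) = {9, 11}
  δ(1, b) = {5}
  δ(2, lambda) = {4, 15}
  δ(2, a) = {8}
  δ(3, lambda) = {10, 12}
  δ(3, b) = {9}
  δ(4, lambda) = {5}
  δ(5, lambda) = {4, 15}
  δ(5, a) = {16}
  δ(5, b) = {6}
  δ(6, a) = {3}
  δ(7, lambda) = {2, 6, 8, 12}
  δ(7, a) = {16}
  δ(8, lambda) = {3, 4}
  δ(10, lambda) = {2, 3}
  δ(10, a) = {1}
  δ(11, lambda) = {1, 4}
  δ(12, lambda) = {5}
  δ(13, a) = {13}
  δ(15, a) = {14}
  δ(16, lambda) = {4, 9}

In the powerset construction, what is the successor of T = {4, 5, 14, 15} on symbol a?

{4, 5, 9, 14, 15, 16}

5 on a → {16}.
15 on a → {14}.
No a-transition from 4, 14.
Union after reading a: {14, 16}.
Now take the lambda-closure:
From 16 via lambda: add 4, 9.
From 4 via lambda: add 5.
From 5 via lambda: add 15.
No new states can be added; the closed set is {4, 5, 9, 14, 15, 16}.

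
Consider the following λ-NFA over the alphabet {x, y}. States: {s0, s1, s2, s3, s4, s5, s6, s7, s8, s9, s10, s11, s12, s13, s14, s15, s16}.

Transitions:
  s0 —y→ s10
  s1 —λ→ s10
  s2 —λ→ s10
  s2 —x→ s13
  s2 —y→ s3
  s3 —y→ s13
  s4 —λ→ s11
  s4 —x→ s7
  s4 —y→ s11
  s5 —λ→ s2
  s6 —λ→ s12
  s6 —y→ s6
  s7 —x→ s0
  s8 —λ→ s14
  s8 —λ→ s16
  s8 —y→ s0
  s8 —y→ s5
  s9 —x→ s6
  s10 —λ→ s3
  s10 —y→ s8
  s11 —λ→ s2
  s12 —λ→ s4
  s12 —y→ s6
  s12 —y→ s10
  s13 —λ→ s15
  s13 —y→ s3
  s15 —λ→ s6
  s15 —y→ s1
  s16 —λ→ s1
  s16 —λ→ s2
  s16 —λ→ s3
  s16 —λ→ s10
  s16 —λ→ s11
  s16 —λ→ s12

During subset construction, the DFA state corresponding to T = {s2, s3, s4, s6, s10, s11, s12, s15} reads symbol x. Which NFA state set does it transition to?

s2 on x → {s13}.
s4 on x → {s7}.
No x-transition from s3, s6, s10, s11, s12, s15.
Union after reading x: {s7, s13}.
Now take the λ-closure:
From s13 via λ: add s15.
From s15 via λ: add s6.
From s6 via λ: add s12.
From s12 via λ: add s4.
From s4 via λ: add s11.
From s11 via λ: add s2.
From s2 via λ: add s10.
From s10 via λ: add s3.
No new states can be added; the closed set is {s2, s3, s4, s6, s7, s10, s11, s12, s13, s15}.

{s2, s3, s4, s6, s7, s10, s11, s12, s13, s15}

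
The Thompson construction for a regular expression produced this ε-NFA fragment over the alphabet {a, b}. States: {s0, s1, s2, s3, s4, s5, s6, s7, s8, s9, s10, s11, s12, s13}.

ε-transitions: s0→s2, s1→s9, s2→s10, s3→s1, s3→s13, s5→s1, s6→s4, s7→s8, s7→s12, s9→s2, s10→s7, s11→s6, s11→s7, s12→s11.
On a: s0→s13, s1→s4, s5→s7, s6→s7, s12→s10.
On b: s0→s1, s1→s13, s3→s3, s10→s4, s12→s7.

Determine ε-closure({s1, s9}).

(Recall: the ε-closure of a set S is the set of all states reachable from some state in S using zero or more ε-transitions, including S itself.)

{s1, s2, s4, s6, s7, s8, s9, s10, s11, s12}

Start with {s1, s9}.
From s9 via ε: add s2.
From s2 via ε: add s10.
From s10 via ε: add s7.
From s7 via ε: add s8, s12.
From s12 via ε: add s11.
From s11 via ε: add s6.
From s6 via ε: add s4.
No new states can be added; the closed set is {s1, s2, s4, s6, s7, s8, s9, s10, s11, s12}.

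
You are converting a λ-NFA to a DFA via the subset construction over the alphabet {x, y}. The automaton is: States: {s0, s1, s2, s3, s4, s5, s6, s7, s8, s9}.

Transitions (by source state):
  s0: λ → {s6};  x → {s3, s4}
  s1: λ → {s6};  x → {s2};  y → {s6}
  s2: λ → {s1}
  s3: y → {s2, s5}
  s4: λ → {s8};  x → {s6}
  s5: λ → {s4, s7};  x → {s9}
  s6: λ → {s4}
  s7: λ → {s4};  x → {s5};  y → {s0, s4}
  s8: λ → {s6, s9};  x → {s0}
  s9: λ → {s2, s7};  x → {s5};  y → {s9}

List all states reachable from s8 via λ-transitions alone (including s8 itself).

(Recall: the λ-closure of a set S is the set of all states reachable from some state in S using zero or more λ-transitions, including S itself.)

{s1, s2, s4, s6, s7, s8, s9}

Start with {s8}.
From s8 via λ: add s6, s9.
From s6 via λ: add s4.
From s9 via λ: add s2, s7.
From s2 via λ: add s1.
No new states can be added; the closed set is {s1, s2, s4, s6, s7, s8, s9}.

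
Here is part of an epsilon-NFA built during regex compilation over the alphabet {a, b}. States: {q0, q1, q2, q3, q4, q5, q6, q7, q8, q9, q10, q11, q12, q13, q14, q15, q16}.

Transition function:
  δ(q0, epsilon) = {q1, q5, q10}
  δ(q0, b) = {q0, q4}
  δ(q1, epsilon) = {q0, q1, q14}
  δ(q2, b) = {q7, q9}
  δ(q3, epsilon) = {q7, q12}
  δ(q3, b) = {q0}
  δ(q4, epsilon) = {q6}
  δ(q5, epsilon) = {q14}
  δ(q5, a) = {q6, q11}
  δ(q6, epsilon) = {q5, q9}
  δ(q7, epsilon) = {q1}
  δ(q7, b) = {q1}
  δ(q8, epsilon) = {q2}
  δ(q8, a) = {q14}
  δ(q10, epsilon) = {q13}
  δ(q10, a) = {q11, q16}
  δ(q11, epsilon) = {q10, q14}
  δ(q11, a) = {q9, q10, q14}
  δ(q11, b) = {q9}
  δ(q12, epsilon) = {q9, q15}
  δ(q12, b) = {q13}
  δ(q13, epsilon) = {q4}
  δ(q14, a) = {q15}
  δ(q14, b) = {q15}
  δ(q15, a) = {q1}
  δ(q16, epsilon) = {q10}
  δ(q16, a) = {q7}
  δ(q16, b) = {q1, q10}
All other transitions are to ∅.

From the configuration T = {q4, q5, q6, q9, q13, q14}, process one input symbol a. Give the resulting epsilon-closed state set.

{q4, q5, q6, q9, q10, q11, q13, q14, q15}

q5 on a → {q6, q11}.
q14 on a → {q15}.
No a-transition from q4, q6, q9, q13.
Union after reading a: {q6, q11, q15}.
Now take the epsilon-closure:
From q6 via epsilon: add q5, q9.
From q11 via epsilon: add q10, q14.
From q10 via epsilon: add q13.
From q13 via epsilon: add q4.
No new states can be added; the closed set is {q4, q5, q6, q9, q10, q11, q13, q14, q15}.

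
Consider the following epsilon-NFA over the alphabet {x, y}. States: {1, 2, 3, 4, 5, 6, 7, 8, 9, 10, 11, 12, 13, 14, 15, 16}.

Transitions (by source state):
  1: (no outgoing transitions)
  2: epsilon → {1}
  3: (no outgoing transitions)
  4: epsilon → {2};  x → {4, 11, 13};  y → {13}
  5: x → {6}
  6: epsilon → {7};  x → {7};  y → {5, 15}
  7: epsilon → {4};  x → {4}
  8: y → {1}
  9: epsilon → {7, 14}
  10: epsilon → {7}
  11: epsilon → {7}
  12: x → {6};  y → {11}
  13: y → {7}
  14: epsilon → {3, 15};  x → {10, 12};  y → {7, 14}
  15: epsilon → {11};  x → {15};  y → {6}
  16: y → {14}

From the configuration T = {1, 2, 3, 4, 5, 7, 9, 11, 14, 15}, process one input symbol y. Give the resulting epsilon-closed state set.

{1, 2, 3, 4, 6, 7, 11, 13, 14, 15}

4 on y → {13}.
14 on y → {7, 14}.
15 on y → {6}.
No y-transition from 1, 2, 3, 5, 7, 9, 11.
Union after reading y: {6, 7, 13, 14}.
Now take the epsilon-closure:
From 7 via epsilon: add 4.
From 14 via epsilon: add 3, 15.
From 4 via epsilon: add 2.
From 15 via epsilon: add 11.
From 2 via epsilon: add 1.
No new states can be added; the closed set is {1, 2, 3, 4, 6, 7, 11, 13, 14, 15}.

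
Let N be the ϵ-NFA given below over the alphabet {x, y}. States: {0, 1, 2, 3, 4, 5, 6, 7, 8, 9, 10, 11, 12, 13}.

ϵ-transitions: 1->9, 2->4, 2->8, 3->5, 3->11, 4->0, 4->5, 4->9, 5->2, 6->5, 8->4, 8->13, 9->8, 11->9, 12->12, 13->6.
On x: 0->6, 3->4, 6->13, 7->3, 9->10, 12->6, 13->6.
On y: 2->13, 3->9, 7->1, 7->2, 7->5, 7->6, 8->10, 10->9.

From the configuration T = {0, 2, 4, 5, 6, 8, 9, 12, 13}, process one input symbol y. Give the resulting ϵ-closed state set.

{0, 2, 4, 5, 6, 8, 9, 10, 13}

2 on y → {13}.
8 on y → {10}.
No y-transition from 0, 4, 5, 6, 9, 12, 13.
Union after reading y: {10, 13}.
Now take the ϵ-closure:
From 13 via ϵ: add 6.
From 6 via ϵ: add 5.
From 5 via ϵ: add 2.
From 2 via ϵ: add 4, 8.
From 4 via ϵ: add 0, 9.
No new states can be added; the closed set is {0, 2, 4, 5, 6, 8, 9, 10, 13}.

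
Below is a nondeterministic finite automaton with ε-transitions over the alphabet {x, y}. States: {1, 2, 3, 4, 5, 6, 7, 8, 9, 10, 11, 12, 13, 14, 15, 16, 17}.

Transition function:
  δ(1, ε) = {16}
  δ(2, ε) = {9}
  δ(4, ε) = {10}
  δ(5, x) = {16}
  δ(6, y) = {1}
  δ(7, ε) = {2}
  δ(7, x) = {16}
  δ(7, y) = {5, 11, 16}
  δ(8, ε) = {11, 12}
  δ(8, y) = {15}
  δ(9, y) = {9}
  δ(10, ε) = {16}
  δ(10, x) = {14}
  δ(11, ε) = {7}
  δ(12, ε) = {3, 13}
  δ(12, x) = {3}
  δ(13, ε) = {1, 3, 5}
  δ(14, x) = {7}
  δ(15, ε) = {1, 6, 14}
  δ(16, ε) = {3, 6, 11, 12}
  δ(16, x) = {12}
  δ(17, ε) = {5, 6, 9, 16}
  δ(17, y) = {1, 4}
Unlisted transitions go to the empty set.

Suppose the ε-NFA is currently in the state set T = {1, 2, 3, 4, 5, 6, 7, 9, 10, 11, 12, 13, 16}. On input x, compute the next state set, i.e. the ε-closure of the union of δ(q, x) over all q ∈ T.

5 on x → {16}.
7 on x → {16}.
10 on x → {14}.
12 on x → {3}.
16 on x → {12}.
No x-transition from 1, 2, 3, 4, 6, 9, 11, 13.
Union after reading x: {3, 12, 14, 16}.
Now take the ε-closure:
From 12 via ε: add 13.
From 16 via ε: add 6, 11.
From 11 via ε: add 7.
From 13 via ε: add 1, 5.
From 7 via ε: add 2.
From 2 via ε: add 9.
No new states can be added; the closed set is {1, 2, 3, 5, 6, 7, 9, 11, 12, 13, 14, 16}.

{1, 2, 3, 5, 6, 7, 9, 11, 12, 13, 14, 16}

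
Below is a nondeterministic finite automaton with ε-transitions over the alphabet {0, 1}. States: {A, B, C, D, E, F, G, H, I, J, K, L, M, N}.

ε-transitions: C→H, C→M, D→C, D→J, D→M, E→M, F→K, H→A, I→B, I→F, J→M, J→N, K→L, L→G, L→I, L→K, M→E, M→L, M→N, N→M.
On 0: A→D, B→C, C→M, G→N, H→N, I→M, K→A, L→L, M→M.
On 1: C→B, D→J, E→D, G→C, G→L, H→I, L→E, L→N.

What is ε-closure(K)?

{B, F, G, I, K, L}

Start with {K}.
From K via ε: add L.
From L via ε: add G, I.
From I via ε: add B, F.
No new states can be added; the closed set is {B, F, G, I, K, L}.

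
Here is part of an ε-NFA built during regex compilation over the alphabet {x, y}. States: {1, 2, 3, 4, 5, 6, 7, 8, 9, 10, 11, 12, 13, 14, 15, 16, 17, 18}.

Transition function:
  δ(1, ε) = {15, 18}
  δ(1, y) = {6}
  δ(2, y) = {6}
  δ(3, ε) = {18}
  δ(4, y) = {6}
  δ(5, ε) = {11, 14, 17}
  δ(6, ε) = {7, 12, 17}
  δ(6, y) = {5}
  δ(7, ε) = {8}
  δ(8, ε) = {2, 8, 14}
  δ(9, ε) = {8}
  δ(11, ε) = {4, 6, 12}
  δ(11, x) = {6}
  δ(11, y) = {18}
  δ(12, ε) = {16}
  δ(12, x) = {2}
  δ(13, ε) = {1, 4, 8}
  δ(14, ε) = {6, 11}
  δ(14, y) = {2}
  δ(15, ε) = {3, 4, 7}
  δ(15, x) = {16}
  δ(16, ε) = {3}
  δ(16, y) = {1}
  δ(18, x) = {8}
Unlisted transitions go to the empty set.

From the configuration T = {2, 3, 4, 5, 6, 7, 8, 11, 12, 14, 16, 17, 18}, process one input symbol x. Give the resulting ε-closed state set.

{2, 3, 4, 6, 7, 8, 11, 12, 14, 16, 17, 18}

11 on x → {6}.
12 on x → {2}.
18 on x → {8}.
No x-transition from 2, 3, 4, 5, 6, 7, 8, 14, 16, 17.
Union after reading x: {2, 6, 8}.
Now take the ε-closure:
From 6 via ε: add 7, 12, 17.
From 8 via ε: add 14.
From 12 via ε: add 16.
From 14 via ε: add 11.
From 11 via ε: add 4.
From 16 via ε: add 3.
From 3 via ε: add 18.
No new states can be added; the closed set is {2, 3, 4, 6, 7, 8, 11, 12, 14, 16, 17, 18}.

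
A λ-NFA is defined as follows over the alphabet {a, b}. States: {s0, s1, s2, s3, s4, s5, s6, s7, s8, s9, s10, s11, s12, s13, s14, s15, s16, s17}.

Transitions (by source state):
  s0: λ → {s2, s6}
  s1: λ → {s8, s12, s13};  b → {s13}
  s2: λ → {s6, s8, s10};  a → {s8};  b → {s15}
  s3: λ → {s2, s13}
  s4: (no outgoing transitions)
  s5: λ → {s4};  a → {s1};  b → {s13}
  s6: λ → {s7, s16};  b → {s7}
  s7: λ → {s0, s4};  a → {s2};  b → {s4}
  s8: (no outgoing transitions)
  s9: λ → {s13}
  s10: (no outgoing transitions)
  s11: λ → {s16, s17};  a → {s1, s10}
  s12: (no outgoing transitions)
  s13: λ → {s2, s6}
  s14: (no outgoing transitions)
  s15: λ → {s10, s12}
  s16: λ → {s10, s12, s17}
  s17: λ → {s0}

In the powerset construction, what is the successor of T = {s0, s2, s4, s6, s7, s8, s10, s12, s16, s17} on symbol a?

{s0, s2, s4, s6, s7, s8, s10, s12, s16, s17}

s2 on a → {s8}.
s7 on a → {s2}.
No a-transition from s0, s4, s6, s8, s10, s12, s16, s17.
Union after reading a: {s2, s8}.
Now take the λ-closure:
From s2 via λ: add s6, s10.
From s6 via λ: add s7, s16.
From s7 via λ: add s0, s4.
From s16 via λ: add s12, s17.
No new states can be added; the closed set is {s0, s2, s4, s6, s7, s8, s10, s12, s16, s17}.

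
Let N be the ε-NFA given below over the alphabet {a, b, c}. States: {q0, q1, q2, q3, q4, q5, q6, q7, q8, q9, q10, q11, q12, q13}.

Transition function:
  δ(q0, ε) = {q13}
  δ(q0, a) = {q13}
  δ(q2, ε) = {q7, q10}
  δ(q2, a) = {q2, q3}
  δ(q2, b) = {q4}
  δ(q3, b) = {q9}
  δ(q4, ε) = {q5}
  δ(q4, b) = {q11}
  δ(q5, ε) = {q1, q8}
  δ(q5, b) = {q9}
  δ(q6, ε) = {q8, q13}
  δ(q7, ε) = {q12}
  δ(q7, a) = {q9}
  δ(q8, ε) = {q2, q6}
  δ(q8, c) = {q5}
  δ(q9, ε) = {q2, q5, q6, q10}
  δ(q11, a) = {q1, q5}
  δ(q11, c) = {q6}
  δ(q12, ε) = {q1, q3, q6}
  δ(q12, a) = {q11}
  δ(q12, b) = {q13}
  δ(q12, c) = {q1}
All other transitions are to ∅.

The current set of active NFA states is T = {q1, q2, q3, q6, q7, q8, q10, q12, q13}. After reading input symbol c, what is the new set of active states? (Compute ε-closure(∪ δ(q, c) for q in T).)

{q1, q2, q3, q5, q6, q7, q8, q10, q12, q13}

q8 on c → {q5}.
q12 on c → {q1}.
No c-transition from q1, q2, q3, q6, q7, q10, q13.
Union after reading c: {q1, q5}.
Now take the ε-closure:
From q5 via ε: add q8.
From q8 via ε: add q2, q6.
From q2 via ε: add q7, q10.
From q6 via ε: add q13.
From q7 via ε: add q12.
From q12 via ε: add q3.
No new states can be added; the closed set is {q1, q2, q3, q5, q6, q7, q8, q10, q12, q13}.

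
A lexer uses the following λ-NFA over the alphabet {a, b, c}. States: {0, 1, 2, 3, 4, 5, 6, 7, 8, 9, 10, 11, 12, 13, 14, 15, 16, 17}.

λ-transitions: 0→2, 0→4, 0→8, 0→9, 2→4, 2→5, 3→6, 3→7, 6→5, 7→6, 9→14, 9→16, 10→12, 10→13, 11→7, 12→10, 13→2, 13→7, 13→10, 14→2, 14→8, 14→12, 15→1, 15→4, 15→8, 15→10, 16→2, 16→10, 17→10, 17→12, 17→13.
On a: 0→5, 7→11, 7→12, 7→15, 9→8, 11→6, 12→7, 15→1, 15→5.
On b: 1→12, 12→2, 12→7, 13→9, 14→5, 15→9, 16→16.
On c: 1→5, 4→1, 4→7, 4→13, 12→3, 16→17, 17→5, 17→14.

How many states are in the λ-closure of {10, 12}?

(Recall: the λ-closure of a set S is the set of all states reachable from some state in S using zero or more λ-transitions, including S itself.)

Start with {10, 12}.
From 10 via λ: add 13.
From 13 via λ: add 2, 7.
From 2 via λ: add 4, 5.
From 7 via λ: add 6.
λ-closure = {2, 4, 5, 6, 7, 10, 12, 13}, which has 8 states.

8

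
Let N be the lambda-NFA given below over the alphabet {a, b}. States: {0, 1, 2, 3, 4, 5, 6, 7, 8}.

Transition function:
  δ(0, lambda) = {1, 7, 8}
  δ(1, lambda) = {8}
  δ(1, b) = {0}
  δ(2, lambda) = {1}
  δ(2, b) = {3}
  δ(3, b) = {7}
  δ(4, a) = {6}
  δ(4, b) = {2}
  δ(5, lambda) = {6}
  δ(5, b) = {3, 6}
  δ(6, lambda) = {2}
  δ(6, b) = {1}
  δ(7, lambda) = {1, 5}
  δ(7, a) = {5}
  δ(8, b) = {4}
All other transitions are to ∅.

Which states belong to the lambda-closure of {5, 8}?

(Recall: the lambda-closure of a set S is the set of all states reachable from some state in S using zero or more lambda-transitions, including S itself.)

{1, 2, 5, 6, 8}

Start with {5, 8}.
From 5 via lambda: add 6.
From 6 via lambda: add 2.
From 2 via lambda: add 1.
No new states can be added; the closed set is {1, 2, 5, 6, 8}.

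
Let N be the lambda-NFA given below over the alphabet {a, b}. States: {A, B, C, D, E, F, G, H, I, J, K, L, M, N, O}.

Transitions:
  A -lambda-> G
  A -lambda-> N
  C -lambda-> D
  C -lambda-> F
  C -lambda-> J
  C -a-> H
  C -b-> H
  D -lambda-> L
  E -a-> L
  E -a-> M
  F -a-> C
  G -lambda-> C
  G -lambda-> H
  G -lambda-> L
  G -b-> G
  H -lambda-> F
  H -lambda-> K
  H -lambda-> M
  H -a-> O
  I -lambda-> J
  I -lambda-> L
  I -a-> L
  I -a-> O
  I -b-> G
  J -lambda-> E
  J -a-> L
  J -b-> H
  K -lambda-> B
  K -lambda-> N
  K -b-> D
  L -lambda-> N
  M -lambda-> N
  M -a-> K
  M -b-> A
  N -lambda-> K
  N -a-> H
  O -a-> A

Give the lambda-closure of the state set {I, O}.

Start with {I, O}.
From I via lambda: add J, L.
From J via lambda: add E.
From L via lambda: add N.
From N via lambda: add K.
From K via lambda: add B.
No new states can be added; the closed set is {B, E, I, J, K, L, N, O}.

{B, E, I, J, K, L, N, O}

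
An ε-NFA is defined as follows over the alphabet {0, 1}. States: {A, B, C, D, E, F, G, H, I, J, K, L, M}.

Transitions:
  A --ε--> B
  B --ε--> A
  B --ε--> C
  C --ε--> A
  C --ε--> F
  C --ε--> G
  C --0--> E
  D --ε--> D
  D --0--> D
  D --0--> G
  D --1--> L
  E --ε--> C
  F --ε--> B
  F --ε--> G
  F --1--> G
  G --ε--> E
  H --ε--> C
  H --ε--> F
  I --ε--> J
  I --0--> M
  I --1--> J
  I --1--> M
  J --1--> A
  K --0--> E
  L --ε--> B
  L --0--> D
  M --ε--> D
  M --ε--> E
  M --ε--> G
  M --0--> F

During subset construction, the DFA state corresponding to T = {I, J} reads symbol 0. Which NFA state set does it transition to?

{A, B, C, D, E, F, G, M}

I on 0 → {M}.
No 0-transition from J.
Union after reading 0: {M}.
Now take the ε-closure:
From M via ε: add D, E, G.
From E via ε: add C.
From C via ε: add A, F.
From A via ε: add B.
No new states can be added; the closed set is {A, B, C, D, E, F, G, M}.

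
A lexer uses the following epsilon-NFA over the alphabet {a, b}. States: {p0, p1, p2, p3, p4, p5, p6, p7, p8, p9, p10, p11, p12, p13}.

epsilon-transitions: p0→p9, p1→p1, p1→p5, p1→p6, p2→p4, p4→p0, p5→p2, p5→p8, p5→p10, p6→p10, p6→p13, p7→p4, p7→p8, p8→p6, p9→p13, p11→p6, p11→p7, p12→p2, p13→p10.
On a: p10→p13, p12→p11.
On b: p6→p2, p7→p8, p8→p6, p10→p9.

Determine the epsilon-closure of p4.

Start with {p4}.
From p4 via epsilon: add p0.
From p0 via epsilon: add p9.
From p9 via epsilon: add p13.
From p13 via epsilon: add p10.
No new states can be added; the closed set is {p0, p4, p9, p10, p13}.

{p0, p4, p9, p10, p13}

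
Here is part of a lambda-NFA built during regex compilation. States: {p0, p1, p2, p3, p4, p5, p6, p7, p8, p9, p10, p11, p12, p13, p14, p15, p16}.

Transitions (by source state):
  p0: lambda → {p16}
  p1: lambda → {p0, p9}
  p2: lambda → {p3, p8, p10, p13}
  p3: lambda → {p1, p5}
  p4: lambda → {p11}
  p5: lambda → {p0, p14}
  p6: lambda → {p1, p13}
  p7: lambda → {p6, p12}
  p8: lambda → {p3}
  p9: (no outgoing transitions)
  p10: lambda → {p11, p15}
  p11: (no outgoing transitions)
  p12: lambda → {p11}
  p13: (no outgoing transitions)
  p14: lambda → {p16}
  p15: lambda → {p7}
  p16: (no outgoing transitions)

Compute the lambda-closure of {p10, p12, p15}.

{p0, p1, p6, p7, p9, p10, p11, p12, p13, p15, p16}

Start with {p10, p12, p15}.
From p10 via lambda: add p11.
From p15 via lambda: add p7.
From p7 via lambda: add p6.
From p6 via lambda: add p1, p13.
From p1 via lambda: add p0, p9.
From p0 via lambda: add p16.
No new states can be added; the closed set is {p0, p1, p6, p7, p9, p10, p11, p12, p13, p15, p16}.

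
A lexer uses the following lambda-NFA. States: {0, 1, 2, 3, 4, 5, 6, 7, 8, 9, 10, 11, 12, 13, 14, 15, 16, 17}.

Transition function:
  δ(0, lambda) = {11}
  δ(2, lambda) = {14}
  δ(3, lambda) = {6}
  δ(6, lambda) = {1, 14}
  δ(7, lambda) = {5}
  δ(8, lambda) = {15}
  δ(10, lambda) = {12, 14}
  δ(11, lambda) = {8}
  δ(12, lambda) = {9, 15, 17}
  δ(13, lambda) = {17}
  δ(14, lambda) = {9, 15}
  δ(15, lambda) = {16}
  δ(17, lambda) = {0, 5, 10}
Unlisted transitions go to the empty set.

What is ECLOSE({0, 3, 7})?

{0, 1, 3, 5, 6, 7, 8, 9, 11, 14, 15, 16}

Start with {0, 3, 7}.
From 0 via lambda: add 11.
From 3 via lambda: add 6.
From 7 via lambda: add 5.
From 6 via lambda: add 1, 14.
From 11 via lambda: add 8.
From 8 via lambda: add 15.
From 14 via lambda: add 9.
From 15 via lambda: add 16.
No new states can be added; the closed set is {0, 1, 3, 5, 6, 7, 8, 9, 11, 14, 15, 16}.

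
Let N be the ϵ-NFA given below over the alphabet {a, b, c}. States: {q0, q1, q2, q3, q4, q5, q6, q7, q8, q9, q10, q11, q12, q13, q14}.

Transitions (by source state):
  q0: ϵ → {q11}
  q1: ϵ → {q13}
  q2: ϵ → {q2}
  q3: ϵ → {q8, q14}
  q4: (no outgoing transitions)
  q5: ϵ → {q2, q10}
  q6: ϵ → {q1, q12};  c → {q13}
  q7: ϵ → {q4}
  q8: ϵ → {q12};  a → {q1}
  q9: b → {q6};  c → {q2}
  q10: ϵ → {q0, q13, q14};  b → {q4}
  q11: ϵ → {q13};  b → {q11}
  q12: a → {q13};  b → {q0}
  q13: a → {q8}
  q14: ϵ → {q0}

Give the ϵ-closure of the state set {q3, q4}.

Start with {q3, q4}.
From q3 via ϵ: add q8, q14.
From q8 via ϵ: add q12.
From q14 via ϵ: add q0.
From q0 via ϵ: add q11.
From q11 via ϵ: add q13.
No new states can be added; the closed set is {q0, q3, q4, q8, q11, q12, q13, q14}.

{q0, q3, q4, q8, q11, q12, q13, q14}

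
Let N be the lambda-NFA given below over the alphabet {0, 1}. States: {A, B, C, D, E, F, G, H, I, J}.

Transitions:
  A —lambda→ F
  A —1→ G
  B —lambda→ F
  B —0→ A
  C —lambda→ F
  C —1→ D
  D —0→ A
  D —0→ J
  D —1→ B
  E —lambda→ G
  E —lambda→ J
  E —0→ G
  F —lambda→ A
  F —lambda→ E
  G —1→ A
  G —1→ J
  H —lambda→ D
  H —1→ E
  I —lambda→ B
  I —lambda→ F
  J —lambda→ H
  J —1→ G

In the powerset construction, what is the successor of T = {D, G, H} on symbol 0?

D on 0 → {A, J}.
No 0-transition from G, H.
Union after reading 0: {A, J}.
Now take the lambda-closure:
From A via lambda: add F.
From J via lambda: add H.
From F via lambda: add E.
From H via lambda: add D.
From E via lambda: add G.
No new states can be added; the closed set is {A, D, E, F, G, H, J}.

{A, D, E, F, G, H, J}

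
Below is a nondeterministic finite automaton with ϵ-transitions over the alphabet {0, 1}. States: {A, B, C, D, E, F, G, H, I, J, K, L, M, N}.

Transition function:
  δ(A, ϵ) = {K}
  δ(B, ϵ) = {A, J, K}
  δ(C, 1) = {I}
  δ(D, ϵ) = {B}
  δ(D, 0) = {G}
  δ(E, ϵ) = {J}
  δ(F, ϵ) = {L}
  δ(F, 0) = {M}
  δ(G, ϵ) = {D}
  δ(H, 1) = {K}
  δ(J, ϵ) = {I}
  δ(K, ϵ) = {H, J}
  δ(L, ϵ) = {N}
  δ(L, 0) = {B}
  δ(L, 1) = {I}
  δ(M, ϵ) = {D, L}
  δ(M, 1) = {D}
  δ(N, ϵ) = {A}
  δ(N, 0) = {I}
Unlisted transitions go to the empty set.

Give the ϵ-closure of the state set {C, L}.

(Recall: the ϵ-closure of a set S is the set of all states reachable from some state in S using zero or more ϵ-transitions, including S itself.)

Start with {C, L}.
From L via ϵ: add N.
From N via ϵ: add A.
From A via ϵ: add K.
From K via ϵ: add H, J.
From J via ϵ: add I.
No new states can be added; the closed set is {A, C, H, I, J, K, L, N}.

{A, C, H, I, J, K, L, N}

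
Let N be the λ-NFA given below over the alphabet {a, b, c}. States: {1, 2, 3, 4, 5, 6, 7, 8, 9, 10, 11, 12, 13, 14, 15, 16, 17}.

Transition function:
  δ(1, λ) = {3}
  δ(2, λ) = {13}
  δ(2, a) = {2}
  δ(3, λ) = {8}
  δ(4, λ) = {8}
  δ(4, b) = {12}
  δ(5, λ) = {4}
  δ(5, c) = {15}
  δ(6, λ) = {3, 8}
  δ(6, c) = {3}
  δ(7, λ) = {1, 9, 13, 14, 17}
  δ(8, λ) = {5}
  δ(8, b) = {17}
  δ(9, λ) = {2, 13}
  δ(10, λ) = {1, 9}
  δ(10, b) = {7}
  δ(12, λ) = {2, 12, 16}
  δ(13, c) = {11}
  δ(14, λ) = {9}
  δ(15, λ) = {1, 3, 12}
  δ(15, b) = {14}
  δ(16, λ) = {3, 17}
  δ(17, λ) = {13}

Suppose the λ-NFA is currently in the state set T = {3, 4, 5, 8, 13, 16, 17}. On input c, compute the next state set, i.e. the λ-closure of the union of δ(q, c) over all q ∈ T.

5 on c → {15}.
13 on c → {11}.
No c-transition from 3, 4, 8, 16, 17.
Union after reading c: {11, 15}.
Now take the λ-closure:
From 15 via λ: add 1, 3, 12.
From 3 via λ: add 8.
From 12 via λ: add 2, 16.
From 2 via λ: add 13.
From 8 via λ: add 5.
From 16 via λ: add 17.
From 5 via λ: add 4.
No new states can be added; the closed set is {1, 2, 3, 4, 5, 8, 11, 12, 13, 15, 16, 17}.

{1, 2, 3, 4, 5, 8, 11, 12, 13, 15, 16, 17}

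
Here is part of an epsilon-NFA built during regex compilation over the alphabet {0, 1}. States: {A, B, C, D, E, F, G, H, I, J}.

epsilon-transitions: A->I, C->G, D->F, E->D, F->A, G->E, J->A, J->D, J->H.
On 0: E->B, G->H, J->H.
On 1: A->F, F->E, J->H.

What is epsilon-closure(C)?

{A, C, D, E, F, G, I}

Start with {C}.
From C via epsilon: add G.
From G via epsilon: add E.
From E via epsilon: add D.
From D via epsilon: add F.
From F via epsilon: add A.
From A via epsilon: add I.
No new states can be added; the closed set is {A, C, D, E, F, G, I}.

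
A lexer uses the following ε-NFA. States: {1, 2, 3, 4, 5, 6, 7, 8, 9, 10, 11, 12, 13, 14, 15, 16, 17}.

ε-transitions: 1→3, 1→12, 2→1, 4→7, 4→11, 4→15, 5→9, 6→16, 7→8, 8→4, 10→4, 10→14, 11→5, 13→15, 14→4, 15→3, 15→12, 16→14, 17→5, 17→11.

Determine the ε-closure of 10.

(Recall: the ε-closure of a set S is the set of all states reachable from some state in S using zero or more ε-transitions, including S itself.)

Start with {10}.
From 10 via ε: add 4, 14.
From 4 via ε: add 7, 11, 15.
From 7 via ε: add 8.
From 11 via ε: add 5.
From 15 via ε: add 3, 12.
From 5 via ε: add 9.
No new states can be added; the closed set is {3, 4, 5, 7, 8, 9, 10, 11, 12, 14, 15}.

{3, 4, 5, 7, 8, 9, 10, 11, 12, 14, 15}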